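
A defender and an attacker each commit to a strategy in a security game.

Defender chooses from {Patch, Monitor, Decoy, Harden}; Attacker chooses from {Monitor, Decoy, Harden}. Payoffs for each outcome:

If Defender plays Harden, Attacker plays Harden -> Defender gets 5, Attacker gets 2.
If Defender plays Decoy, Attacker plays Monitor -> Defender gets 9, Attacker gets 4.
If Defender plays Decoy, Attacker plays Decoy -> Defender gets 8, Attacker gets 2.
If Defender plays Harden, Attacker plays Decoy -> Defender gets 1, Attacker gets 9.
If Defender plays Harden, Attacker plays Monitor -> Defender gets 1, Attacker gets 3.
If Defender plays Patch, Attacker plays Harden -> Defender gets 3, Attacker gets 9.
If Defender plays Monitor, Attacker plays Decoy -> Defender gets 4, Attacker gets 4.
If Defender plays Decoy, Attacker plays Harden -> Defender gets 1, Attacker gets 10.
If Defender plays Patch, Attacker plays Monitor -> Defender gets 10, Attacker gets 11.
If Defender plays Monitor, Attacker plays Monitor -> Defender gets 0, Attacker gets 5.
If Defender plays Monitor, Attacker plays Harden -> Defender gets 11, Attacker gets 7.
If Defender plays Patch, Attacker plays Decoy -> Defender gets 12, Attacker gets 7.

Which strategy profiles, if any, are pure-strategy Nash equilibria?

The pure Nash equilibria are (Patch, Monitor); (Monitor, Harden).

(Patch, Monitor): Defender gets 10, best alternative 9; Attacker gets 11, best alternative 9. No profitable deviation — NE.
(Patch, Decoy): Attacker can switch to Monitor (7 → 11). Not NE.
(Patch, Harden): Defender can switch to Monitor (3 → 11). Not NE.
(Monitor, Monitor): Defender can switch to Patch (0 → 10). Not NE.
(Monitor, Decoy): Defender can switch to Patch (4 → 12). Not NE.
(Monitor, Harden): Defender gets 11, best alternative 5; Attacker gets 7, best alternative 5. No profitable deviation — NE.
(Decoy, Monitor): Defender can switch to Patch (9 → 10). Not NE.
(Decoy, Decoy): Defender can switch to Patch (8 → 12). Not NE.
(The remaining 4 profiles each have a profitable deviation by the same check.)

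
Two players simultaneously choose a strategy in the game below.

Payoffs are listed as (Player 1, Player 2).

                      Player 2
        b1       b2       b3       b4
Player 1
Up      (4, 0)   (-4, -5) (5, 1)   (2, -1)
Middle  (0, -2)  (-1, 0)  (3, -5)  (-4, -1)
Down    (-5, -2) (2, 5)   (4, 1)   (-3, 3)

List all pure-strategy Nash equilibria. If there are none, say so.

The pure Nash equilibria are (Up, b3); (Down, b2).

(Up, b1): Player 2 can switch to b3 (0 → 1). Not NE.
(Up, b2): Player 1 can switch to Middle (-4 → -1). Not NE.
(Up, b3): Player 1 gets 5, best alternative 4; Player 2 gets 1, best alternative 0. No profitable deviation — NE.
(Up, b4): Player 2 can switch to b1 (-1 → 0). Not NE.
(Middle, b1): Player 1 can switch to Up (0 → 4). Not NE.
(Middle, b2): Player 1 can switch to Down (-1 → 2). Not NE.
(Middle, b3): Player 1 can switch to Up (3 → 5). Not NE.
(Middle, b4): Player 1 can switch to Up (-4 → 2). Not NE.
(Down, b1): Player 1 can switch to Up (-5 → 4). Not NE.
(Down, b2): Player 1 gets 2, best alternative -1; Player 2 gets 5, best alternative 3. No profitable deviation — NE.
(Down, b3): Player 1 can switch to Up (4 → 5). Not NE.
(Down, b4): Player 1 can switch to Up (-3 → 2). Not NE.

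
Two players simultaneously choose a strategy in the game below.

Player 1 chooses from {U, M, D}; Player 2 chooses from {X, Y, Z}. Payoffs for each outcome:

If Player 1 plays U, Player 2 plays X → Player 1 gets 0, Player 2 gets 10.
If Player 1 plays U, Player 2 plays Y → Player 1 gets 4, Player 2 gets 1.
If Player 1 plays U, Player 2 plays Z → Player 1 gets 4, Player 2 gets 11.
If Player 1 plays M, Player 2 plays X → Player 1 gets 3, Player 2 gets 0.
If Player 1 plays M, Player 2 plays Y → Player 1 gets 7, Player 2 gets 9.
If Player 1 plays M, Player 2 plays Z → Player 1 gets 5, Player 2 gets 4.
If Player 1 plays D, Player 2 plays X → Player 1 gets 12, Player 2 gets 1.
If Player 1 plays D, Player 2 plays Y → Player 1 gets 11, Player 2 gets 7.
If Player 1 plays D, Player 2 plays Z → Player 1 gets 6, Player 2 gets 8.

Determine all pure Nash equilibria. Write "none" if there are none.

Player 1 against X: payoffs 0, 3, 12 → best response D.
Player 1 against Y: payoffs 4, 7, 11 → best response D.
Player 1 against Z: payoffs 4, 5, 6 → best response D.
Player 2 against U: payoffs 10, 1, 11 → best response Z.
Player 2 against M: payoffs 0, 9, 4 → best response Y.
Player 2 against D: payoffs 1, 7, 8 → best response Z.
Mutual best responses: (D, Z).

Pure NE: (D, Z)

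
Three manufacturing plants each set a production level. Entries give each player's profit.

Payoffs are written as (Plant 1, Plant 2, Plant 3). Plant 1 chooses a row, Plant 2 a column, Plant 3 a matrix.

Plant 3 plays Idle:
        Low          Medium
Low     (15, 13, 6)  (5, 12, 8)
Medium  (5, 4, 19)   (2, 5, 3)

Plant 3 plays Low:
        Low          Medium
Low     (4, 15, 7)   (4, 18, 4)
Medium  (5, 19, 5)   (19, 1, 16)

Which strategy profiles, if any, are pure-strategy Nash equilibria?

For each player, find the best response to each opponent profile; mutual best responses are the pure NE.
Plant 1 against (Low, Idle): payoffs 15, 5 → best response Low.
Plant 1 against (Low, Low): payoffs 4, 5 → best response Medium.
Plant 1 against (Medium, Idle): payoffs 5, 2 → best response Low.
Plant 1 against (Medium, Low): payoffs 4, 19 → best response Medium.
Plant 2 against (Low, Idle): payoffs 13, 12 → best response Low.
Plant 2 against (Low, Low): payoffs 15, 18 → best response Medium.
Plant 2 against (Medium, Idle): payoffs 4, 5 → best response Medium.
Plant 2 against (Medium, Low): payoffs 19, 1 → best response Low.
Plant 3 against (Low, Low): payoffs 6, 7 → best response Low.
Plant 3 against (Low, Medium): payoffs 8, 4 → best response Idle.
Plant 3 against (Medium, Low): payoffs 19, 5 → best response Idle.
Plant 3 against (Medium, Medium): payoffs 3, 16 → best response Low.
No profile is a mutual best response for all players.

There is no pure-strategy Nash equilibrium.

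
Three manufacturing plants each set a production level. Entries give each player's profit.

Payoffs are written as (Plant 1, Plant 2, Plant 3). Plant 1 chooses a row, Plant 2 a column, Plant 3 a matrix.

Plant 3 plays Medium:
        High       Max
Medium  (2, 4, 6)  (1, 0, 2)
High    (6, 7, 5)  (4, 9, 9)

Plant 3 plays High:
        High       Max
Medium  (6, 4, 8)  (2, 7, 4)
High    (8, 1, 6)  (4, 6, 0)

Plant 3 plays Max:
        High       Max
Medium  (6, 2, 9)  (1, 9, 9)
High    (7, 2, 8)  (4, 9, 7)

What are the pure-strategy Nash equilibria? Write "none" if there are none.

The unique pure-strategy Nash equilibrium is (High, Max, Medium).

Check each profile: it is a Nash equilibrium iff no player can strictly gain by switching unilaterally.
(Medium, High, Medium): Plant 1 can switch to High (2 → 6). Not NE.
(Medium, High, High): Plant 1 can switch to High (6 → 8). Not NE.
(Medium, High, Max): Plant 1 can switch to High (6 → 7). Not NE.
(Medium, Max, Medium): Plant 1 can switch to High (1 → 4). Not NE.
(Medium, Max, High): Plant 1 can switch to High (2 → 4). Not NE.
(Medium, Max, Max): Plant 1 can switch to High (1 → 4). Not NE.
(High, High, Medium): Plant 2 can switch to Max (7 → 9). Not NE.
(High, High, High): Plant 2 can switch to Max (1 → 6). Not NE.
(High, High, Max): Plant 2 can switch to Max (2 → 9). Not NE.
(High, Max, Medium): Plant 1 gets 4, best alternative 1; Plant 2 gets 9, best alternative 7; Plant 3 gets 9, best alternative 7. No profitable deviation — NE.
(High, Max, High): Plant 3 can switch to Medium (0 → 9). Not NE.
(The remaining 1 profile has a profitable deviation by the same check.)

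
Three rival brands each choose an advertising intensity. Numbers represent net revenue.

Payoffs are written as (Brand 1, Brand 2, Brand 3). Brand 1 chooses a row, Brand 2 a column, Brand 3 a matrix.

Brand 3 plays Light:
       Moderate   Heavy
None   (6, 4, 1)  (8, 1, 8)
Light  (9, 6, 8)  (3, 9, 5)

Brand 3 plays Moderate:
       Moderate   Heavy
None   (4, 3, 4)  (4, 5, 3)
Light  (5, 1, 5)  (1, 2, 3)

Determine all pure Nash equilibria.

Brand 1 against (Moderate, Light): payoffs 6, 9 → best response Light.
Brand 1 against (Moderate, Moderate): payoffs 4, 5 → best response Light.
Brand 1 against (Heavy, Light): payoffs 8, 3 → best response None.
Brand 1 against (Heavy, Moderate): payoffs 4, 1 → best response None.
Brand 2 against (None, Light): payoffs 4, 1 → best response Moderate.
Brand 2 against (None, Moderate): payoffs 3, 5 → best response Heavy.
Brand 2 against (Light, Light): payoffs 6, 9 → best response Heavy.
Brand 2 against (Light, Moderate): payoffs 1, 2 → best response Heavy.
Brand 3 against (None, Moderate): payoffs 1, 4 → best response Moderate.
Brand 3 against (None, Heavy): payoffs 8, 3 → best response Light.
Brand 3 against (Light, Moderate): payoffs 8, 5 → best response Light.
Brand 3 against (Light, Heavy): payoffs 5, 3 → best response Light.
No profile is a mutual best response for all players.

There is no pure-strategy Nash equilibrium.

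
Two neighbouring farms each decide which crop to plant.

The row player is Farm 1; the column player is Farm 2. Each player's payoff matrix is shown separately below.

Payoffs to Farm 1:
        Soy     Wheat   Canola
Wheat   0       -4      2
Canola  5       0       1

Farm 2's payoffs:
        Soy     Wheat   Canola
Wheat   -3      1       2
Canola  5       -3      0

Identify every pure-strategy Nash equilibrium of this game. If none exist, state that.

Mark each player's best response to every combination of opponents' strategies; a profile where every player is best-responding is a pure Nash equilibrium.
Farm 1 against Soy: payoffs 0, 5 → best response Canola.
Farm 1 against Wheat: payoffs -4, 0 → best response Canola.
Farm 1 against Canola: payoffs 2, 1 → best response Wheat.
Farm 2 against Wheat: payoffs -3, 1, 2 → best response Canola.
Farm 2 against Canola: payoffs 5, -3, 0 → best response Soy.
Mutual best responses: (Wheat, Canola); (Canola, Soy).

Pure-strategy Nash equilibria: (Wheat, Canola), (Canola, Soy)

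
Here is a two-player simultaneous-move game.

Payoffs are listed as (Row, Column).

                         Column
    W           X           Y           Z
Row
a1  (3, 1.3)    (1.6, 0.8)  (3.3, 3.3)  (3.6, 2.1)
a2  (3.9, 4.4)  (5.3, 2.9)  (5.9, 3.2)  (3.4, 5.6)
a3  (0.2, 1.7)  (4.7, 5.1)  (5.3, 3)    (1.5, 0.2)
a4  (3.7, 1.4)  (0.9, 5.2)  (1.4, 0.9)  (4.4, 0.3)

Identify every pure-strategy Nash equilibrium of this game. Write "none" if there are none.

There is no pure-strategy Nash equilibrium.

(a1, W): Row can switch to a2 (3 → 3.9). Not NE.
(a1, X): Row can switch to a2 (1.6 → 5.3). Not NE.
(a1, Y): Row can switch to a2 (3.3 → 5.9). Not NE.
(a1, Z): Row can switch to a4 (3.6 → 4.4). Not NE.
(a2, W): Column can switch to Z (4.4 → 5.6). Not NE.
(a2, X): Column can switch to W (2.9 → 4.4). Not NE.
(a2, Y): Column can switch to W (3.2 → 4.4). Not NE.
(a2, Z): Row can switch to a1 (3.4 → 3.6). Not NE.
(a3, W): Row can switch to a1 (0.2 → 3). Not NE.
(a3, X): Row can switch to a2 (4.7 → 5.3). Not NE.
(The remaining 6 profiles each have a profitable deviation by the same check.)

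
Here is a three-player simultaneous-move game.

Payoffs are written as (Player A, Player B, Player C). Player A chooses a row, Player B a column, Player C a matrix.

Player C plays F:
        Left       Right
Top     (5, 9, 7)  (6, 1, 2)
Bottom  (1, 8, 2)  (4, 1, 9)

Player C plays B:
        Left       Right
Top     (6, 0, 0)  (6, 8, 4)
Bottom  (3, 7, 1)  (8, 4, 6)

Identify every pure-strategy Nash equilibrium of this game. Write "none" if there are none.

Player A against (Left, F): payoffs 5, 1 → best response Top.
Player A against (Left, B): payoffs 6, 3 → best response Top.
Player A against (Right, F): payoffs 6, 4 → best response Top.
Player A against (Right, B): payoffs 6, 8 → best response Bottom.
Player B against (Top, F): payoffs 9, 1 → best response Left.
Player B against (Top, B): payoffs 0, 8 → best response Right.
Player B against (Bottom, F): payoffs 8, 1 → best response Left.
Player B against (Bottom, B): payoffs 7, 4 → best response Left.
Player C against (Top, Left): payoffs 7, 0 → best response F.
Player C against (Top, Right): payoffs 2, 4 → best response B.
Player C against (Bottom, Left): payoffs 2, 1 → best response F.
Player C against (Bottom, Right): payoffs 9, 6 → best response F.
Mutual best responses: (Top, Left, F).

Pure NE: (Top, Left, F)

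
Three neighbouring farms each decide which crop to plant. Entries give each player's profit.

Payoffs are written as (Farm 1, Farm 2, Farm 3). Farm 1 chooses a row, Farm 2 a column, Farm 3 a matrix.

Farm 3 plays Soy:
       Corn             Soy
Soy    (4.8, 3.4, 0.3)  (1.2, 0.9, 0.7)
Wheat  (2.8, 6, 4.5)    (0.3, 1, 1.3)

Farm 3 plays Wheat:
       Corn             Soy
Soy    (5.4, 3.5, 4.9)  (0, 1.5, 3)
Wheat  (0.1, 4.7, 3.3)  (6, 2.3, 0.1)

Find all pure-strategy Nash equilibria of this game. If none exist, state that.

Farm 1 against (Corn, Soy): payoffs 4.8, 2.8 → best response Soy.
Farm 1 against (Corn, Wheat): payoffs 5.4, 0.1 → best response Soy.
Farm 1 against (Soy, Soy): payoffs 1.2, 0.3 → best response Soy.
Farm 1 against (Soy, Wheat): payoffs 0, 6 → best response Wheat.
Farm 2 against (Soy, Soy): payoffs 3.4, 0.9 → best response Corn.
Farm 2 against (Soy, Wheat): payoffs 3.5, 1.5 → best response Corn.
Farm 2 against (Wheat, Soy): payoffs 6, 1 → best response Corn.
Farm 2 against (Wheat, Wheat): payoffs 4.7, 2.3 → best response Corn.
Farm 3 against (Soy, Corn): payoffs 0.3, 4.9 → best response Wheat.
Farm 3 against (Soy, Soy): payoffs 0.7, 3 → best response Wheat.
Farm 3 against (Wheat, Corn): payoffs 4.5, 3.3 → best response Soy.
Farm 3 against (Wheat, Soy): payoffs 1.3, 0.1 → best response Soy.
Mutual best responses: (Soy, Corn, Wheat).

The unique pure-strategy Nash equilibrium is (Soy, Corn, Wheat).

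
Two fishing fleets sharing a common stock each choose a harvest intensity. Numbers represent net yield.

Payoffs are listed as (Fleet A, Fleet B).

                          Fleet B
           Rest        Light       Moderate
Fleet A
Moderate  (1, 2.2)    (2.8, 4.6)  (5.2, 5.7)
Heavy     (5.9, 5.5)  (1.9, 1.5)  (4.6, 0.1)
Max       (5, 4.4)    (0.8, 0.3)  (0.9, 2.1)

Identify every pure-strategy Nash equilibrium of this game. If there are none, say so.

Mark each player's best response to every combination of opponents' strategies; a profile where every player is best-responding is a pure Nash equilibrium.
Fleet A against Rest: payoffs 1, 5.9, 5 → best response Heavy.
Fleet A against Light: payoffs 2.8, 1.9, 0.8 → best response Moderate.
Fleet A against Moderate: payoffs 5.2, 4.6, 0.9 → best response Moderate.
Fleet B against Moderate: payoffs 2.2, 4.6, 5.7 → best response Moderate.
Fleet B against Heavy: payoffs 5.5, 1.5, 0.1 → best response Rest.
Fleet B against Max: payoffs 4.4, 0.3, 2.1 → best response Rest.
Mutual best responses: (Moderate, Moderate); (Heavy, Rest).

Pure-strategy Nash equilibria: (Moderate, Moderate), (Heavy, Rest)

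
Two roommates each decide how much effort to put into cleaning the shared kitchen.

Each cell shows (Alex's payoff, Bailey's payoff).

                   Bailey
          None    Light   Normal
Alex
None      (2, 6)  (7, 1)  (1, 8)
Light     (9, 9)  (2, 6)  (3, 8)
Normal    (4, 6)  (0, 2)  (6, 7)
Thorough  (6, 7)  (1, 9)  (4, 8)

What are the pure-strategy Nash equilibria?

Pure-strategy Nash equilibria: (Light, None), (Normal, Normal)

Alex against None: payoffs 2, 9, 4, 6 → best response Light.
Alex against Light: payoffs 7, 2, 0, 1 → best response None.
Alex against Normal: payoffs 1, 3, 6, 4 → best response Normal.
Bailey against None: payoffs 6, 1, 8 → best response Normal.
Bailey against Light: payoffs 9, 6, 8 → best response None.
Bailey against Normal: payoffs 6, 2, 7 → best response Normal.
Bailey against Thorough: payoffs 7, 9, 8 → best response Light.
Mutual best responses: (Light, None); (Normal, Normal).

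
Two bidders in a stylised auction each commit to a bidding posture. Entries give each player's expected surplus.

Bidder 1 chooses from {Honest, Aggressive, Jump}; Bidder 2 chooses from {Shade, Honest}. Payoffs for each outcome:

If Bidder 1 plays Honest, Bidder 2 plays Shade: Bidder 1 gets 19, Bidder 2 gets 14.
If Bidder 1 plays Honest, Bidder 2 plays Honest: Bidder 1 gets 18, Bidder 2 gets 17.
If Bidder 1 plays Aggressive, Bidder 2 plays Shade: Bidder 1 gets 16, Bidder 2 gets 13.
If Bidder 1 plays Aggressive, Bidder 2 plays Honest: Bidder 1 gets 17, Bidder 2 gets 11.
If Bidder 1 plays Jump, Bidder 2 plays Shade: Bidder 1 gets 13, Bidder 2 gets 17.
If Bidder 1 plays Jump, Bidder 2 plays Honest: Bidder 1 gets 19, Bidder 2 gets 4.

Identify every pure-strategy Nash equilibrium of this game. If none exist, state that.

No pure-strategy Nash equilibrium.

For each strategy profile, look for a profitable unilateral deviation.
(Honest, Shade): Bidder 2 can switch to Honest (14 → 17). Not NE.
(Honest, Honest): Bidder 1 can switch to Jump (18 → 19). Not NE.
(Aggressive, Shade): Bidder 1 can switch to Honest (16 → 19). Not NE.
(Aggressive, Honest): Bidder 1 can switch to Honest (17 → 18). Not NE.
(Jump, Shade): Bidder 1 can switch to Honest (13 → 19). Not NE.
(Jump, Honest): Bidder 2 can switch to Shade (4 → 17). Not NE.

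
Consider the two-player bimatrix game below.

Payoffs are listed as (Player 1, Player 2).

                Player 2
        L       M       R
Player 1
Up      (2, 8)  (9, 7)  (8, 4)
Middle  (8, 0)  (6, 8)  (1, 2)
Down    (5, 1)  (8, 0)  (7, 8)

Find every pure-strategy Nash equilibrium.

No pure-strategy Nash equilibrium.

For each player, find the best response to each opponent profile; mutual best responses are the pure NE.
Player 1 against L: payoffs 2, 8, 5 → best response Middle.
Player 1 against M: payoffs 9, 6, 8 → best response Up.
Player 1 against R: payoffs 8, 1, 7 → best response Up.
Player 2 against Up: payoffs 8, 7, 4 → best response L.
Player 2 against Middle: payoffs 0, 8, 2 → best response M.
Player 2 against Down: payoffs 1, 0, 8 → best response R.
No profile is a mutual best response for all players.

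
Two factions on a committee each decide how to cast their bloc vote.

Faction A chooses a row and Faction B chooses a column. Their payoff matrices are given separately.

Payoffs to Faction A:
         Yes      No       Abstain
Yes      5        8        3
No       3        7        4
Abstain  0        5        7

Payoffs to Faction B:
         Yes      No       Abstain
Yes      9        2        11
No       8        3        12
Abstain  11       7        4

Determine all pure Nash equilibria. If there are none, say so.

This game has no pure Nash equilibrium.

For each strategy profile, look for a profitable unilateral deviation.
(Yes, Yes): Faction B can switch to Abstain (9 → 11). Not NE.
(Yes, No): Faction B can switch to Yes (2 → 9). Not NE.
(Yes, Abstain): Faction A can switch to No (3 → 4). Not NE.
(No, Yes): Faction A can switch to Yes (3 → 5). Not NE.
(No, No): Faction A can switch to Yes (7 → 8). Not NE.
(No, Abstain): Faction A can switch to Abstain (4 → 7). Not NE.
(Abstain, Yes): Faction A can switch to Yes (0 → 5). Not NE.
(Abstain, No): Faction A can switch to Yes (5 → 8). Not NE.
(Abstain, Abstain): Faction B can switch to Yes (4 → 11). Not NE.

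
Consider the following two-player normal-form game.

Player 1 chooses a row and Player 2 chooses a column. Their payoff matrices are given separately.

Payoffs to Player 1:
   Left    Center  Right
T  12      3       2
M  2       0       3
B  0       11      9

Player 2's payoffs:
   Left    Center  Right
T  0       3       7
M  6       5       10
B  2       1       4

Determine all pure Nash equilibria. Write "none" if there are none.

Pure NE: (B, Right)

Check each profile: it is a Nash equilibrium iff no player can strictly gain by switching unilaterally.
(T, Left): Player 2 can switch to Center (0 → 3). Not NE.
(T, Center): Player 1 can switch to B (3 → 11). Not NE.
(T, Right): Player 1 can switch to M (2 → 3). Not NE.
(M, Left): Player 1 can switch to T (2 → 12). Not NE.
(M, Center): Player 1 can switch to T (0 → 3). Not NE.
(M, Right): Player 1 can switch to B (3 → 9). Not NE.
(B, Right): Player 1 gets 9, best alternative 3; Player 2 gets 4, best alternative 2. No profitable deviation — NE.
(The remaining 2 profiles each have a profitable deviation by the same check.)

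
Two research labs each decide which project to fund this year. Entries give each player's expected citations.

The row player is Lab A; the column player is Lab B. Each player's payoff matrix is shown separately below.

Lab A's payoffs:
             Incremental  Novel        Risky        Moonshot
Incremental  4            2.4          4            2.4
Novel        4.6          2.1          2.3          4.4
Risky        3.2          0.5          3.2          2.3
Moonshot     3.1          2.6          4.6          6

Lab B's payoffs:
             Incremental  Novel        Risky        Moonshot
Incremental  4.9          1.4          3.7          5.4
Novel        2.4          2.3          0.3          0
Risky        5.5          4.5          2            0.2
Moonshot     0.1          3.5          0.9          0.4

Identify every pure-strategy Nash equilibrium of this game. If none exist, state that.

Pure-strategy Nash equilibria: (Novel, Incremental), (Moonshot, Novel)

(Incremental, Incremental): Lab A can switch to Novel (4 → 4.6). Not NE.
(Incremental, Novel): Lab A can switch to Moonshot (2.4 → 2.6). Not NE.
(Incremental, Risky): Lab A can switch to Moonshot (4 → 4.6). Not NE.
(Incremental, Moonshot): Lab A can switch to Novel (2.4 → 4.4). Not NE.
(Novel, Incremental): Lab A gets 4.6, best alternative 4; Lab B gets 2.4, best alternative 2.3. No profitable deviation — NE.
(Novel, Novel): Lab A can switch to Incremental (2.1 → 2.4). Not NE.
(Novel, Risky): Lab A can switch to Incremental (2.3 → 4). Not NE.
(Moonshot, Novel): Lab A gets 2.6, best alternative 2.4; Lab B gets 3.5, best alternative 0.9. No profitable deviation — NE.
(The remaining 8 profiles each have a profitable deviation by the same check.)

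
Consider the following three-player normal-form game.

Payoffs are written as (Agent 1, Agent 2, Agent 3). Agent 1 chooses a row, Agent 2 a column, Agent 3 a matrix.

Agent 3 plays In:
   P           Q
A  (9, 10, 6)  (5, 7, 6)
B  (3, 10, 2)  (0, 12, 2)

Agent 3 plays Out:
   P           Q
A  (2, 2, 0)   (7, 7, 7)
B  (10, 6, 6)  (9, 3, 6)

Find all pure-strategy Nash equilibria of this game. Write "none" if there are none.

The pure Nash equilibria are (A, P, In), (B, P, Out).

Agent 1 against (P, In): payoffs 9, 3 → best response A.
Agent 1 against (P, Out): payoffs 2, 10 → best response B.
Agent 1 against (Q, In): payoffs 5, 0 → best response A.
Agent 1 against (Q, Out): payoffs 7, 9 → best response B.
Agent 2 against (A, In): payoffs 10, 7 → best response P.
Agent 2 against (A, Out): payoffs 2, 7 → best response Q.
Agent 2 against (B, In): payoffs 10, 12 → best response Q.
Agent 2 against (B, Out): payoffs 6, 3 → best response P.
Agent 3 against (A, P): payoffs 6, 0 → best response In.
Agent 3 against (A, Q): payoffs 6, 7 → best response Out.
Agent 3 against (B, P): payoffs 2, 6 → best response Out.
Agent 3 against (B, Q): payoffs 2, 6 → best response Out.
Mutual best responses: (A, P, In); (B, P, Out).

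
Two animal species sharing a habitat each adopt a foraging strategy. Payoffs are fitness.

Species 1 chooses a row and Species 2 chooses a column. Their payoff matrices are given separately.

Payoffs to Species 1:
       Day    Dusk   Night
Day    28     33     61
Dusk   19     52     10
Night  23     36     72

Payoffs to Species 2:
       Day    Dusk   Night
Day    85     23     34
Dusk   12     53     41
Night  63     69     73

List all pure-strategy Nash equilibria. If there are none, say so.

(Day, Day), (Dusk, Dusk), (Night, Night)

Mark each player's best response to every combination of opponents' strategies; a profile where every player is best-responding is a pure Nash equilibrium.
Species 1 against Day: payoffs 28, 19, 23 → best response Day.
Species 1 against Dusk: payoffs 33, 52, 36 → best response Dusk.
Species 1 against Night: payoffs 61, 10, 72 → best response Night.
Species 2 against Day: payoffs 85, 23, 34 → best response Day.
Species 2 against Dusk: payoffs 12, 53, 41 → best response Dusk.
Species 2 against Night: payoffs 63, 69, 73 → best response Night.
Mutual best responses: (Day, Day); (Dusk, Dusk); (Night, Night).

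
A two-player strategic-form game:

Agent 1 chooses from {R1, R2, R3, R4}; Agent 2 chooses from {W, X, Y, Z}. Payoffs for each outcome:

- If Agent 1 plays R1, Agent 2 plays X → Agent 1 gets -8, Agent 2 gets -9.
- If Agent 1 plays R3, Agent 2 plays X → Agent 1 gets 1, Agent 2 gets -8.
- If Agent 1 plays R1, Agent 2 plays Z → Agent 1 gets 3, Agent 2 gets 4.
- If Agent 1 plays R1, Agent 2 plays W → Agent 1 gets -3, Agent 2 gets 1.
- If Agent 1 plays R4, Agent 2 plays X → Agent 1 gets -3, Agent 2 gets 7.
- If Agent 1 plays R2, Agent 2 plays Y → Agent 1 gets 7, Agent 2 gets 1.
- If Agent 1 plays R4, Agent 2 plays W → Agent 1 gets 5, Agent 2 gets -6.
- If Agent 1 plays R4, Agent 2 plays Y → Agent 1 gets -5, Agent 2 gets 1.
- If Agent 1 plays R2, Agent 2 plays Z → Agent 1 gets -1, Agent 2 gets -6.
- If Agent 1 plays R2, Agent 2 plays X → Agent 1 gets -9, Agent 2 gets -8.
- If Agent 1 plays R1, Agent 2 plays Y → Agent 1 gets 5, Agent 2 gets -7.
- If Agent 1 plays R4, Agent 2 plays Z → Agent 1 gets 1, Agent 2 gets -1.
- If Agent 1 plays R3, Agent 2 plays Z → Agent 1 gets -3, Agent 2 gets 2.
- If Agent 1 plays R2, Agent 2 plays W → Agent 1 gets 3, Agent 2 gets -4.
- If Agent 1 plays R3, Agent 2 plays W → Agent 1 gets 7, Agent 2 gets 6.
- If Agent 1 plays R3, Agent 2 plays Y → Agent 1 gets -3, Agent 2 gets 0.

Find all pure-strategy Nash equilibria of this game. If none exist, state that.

Agent 1 against W: payoffs -3, 3, 7, 5 → best response R3.
Agent 1 against X: payoffs -8, -9, 1, -3 → best response R3.
Agent 1 against Y: payoffs 5, 7, -3, -5 → best response R2.
Agent 1 against Z: payoffs 3, -1, -3, 1 → best response R1.
Agent 2 against R1: payoffs 1, -9, -7, 4 → best response Z.
Agent 2 against R2: payoffs -4, -8, 1, -6 → best response Y.
Agent 2 against R3: payoffs 6, -8, 0, 2 → best response W.
Agent 2 against R4: payoffs -6, 7, 1, -1 → best response X.
Mutual best responses: (R1, Z); (R2, Y); (R3, W).

The pure Nash equilibria are (R1, Z) and (R2, Y) and (R3, W).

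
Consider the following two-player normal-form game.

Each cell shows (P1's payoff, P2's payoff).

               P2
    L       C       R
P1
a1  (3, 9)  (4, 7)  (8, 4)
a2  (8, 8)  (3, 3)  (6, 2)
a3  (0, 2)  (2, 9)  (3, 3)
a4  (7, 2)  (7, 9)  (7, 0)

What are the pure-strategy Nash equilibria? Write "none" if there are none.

P1 against L: payoffs 3, 8, 0, 7 → best response a2.
P1 against C: payoffs 4, 3, 2, 7 → best response a4.
P1 against R: payoffs 8, 6, 3, 7 → best response a1.
P2 against a1: payoffs 9, 7, 4 → best response L.
P2 against a2: payoffs 8, 3, 2 → best response L.
P2 against a3: payoffs 2, 9, 3 → best response C.
P2 against a4: payoffs 2, 9, 0 → best response C.
Mutual best responses: (a2, L); (a4, C).

(a2, L) and (a4, C)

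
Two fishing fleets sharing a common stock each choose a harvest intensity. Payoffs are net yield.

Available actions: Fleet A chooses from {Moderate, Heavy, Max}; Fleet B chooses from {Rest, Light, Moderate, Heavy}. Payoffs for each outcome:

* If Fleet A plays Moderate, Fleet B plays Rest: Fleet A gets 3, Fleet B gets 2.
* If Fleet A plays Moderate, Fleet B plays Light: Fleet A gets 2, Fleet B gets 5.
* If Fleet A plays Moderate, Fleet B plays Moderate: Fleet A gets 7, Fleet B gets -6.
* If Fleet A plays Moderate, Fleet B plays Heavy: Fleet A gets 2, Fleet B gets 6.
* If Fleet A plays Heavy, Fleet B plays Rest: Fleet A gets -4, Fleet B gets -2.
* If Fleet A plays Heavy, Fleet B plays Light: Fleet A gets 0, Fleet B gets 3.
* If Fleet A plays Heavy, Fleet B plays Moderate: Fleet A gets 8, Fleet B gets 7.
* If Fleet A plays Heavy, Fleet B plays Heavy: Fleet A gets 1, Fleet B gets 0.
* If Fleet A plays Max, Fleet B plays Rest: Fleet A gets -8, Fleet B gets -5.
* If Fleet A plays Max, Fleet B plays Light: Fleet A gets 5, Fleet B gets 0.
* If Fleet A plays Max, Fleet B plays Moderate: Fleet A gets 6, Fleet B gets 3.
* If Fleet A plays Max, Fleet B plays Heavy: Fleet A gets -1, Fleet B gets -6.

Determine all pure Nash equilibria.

Fleet A against Rest: payoffs 3, -4, -8 → best response Moderate.
Fleet A against Light: payoffs 2, 0, 5 → best response Max.
Fleet A against Moderate: payoffs 7, 8, 6 → best response Heavy.
Fleet A against Heavy: payoffs 2, 1, -1 → best response Moderate.
Fleet B against Moderate: payoffs 2, 5, -6, 6 → best response Heavy.
Fleet B against Heavy: payoffs -2, 3, 7, 0 → best response Moderate.
Fleet B against Max: payoffs -5, 0, 3, -6 → best response Moderate.
Mutual best responses: (Moderate, Heavy); (Heavy, Moderate).

Pure-strategy Nash equilibria: (Moderate, Heavy), (Heavy, Moderate)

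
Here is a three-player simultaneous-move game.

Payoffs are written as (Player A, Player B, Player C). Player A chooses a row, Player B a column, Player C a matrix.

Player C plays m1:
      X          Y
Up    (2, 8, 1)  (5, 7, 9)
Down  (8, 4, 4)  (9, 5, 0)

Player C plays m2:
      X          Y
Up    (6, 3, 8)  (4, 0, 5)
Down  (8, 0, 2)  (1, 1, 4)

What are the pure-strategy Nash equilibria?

none

Player A against (X, m1): payoffs 2, 8 → best response Down.
Player A against (X, m2): payoffs 6, 8 → best response Down.
Player A against (Y, m1): payoffs 5, 9 → best response Down.
Player A against (Y, m2): payoffs 4, 1 → best response Up.
Player B against (Up, m1): payoffs 8, 7 → best response X.
Player B against (Up, m2): payoffs 3, 0 → best response X.
Player B against (Down, m1): payoffs 4, 5 → best response Y.
Player B against (Down, m2): payoffs 0, 1 → best response Y.
Player C against (Up, X): payoffs 1, 8 → best response m2.
Player C against (Up, Y): payoffs 9, 5 → best response m1.
Player C against (Down, X): payoffs 4, 2 → best response m1.
Player C against (Down, Y): payoffs 0, 4 → best response m2.
No profile is a mutual best response for all players.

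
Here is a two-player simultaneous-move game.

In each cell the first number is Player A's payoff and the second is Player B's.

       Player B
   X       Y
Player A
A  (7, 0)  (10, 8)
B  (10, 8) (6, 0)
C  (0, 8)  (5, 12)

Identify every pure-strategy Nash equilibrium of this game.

Player A against X: payoffs 7, 10, 0 → best response B.
Player A against Y: payoffs 10, 6, 5 → best response A.
Player B against A: payoffs 0, 8 → best response Y.
Player B against B: payoffs 8, 0 → best response X.
Player B against C: payoffs 8, 12 → best response Y.
Mutual best responses: (A, Y); (B, X).

(A, Y), (B, X)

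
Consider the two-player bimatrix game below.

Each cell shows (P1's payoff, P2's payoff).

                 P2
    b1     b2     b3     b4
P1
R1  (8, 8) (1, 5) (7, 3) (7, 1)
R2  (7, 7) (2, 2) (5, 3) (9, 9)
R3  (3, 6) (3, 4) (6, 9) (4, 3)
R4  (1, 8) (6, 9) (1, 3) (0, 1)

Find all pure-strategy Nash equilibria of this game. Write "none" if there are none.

P1 against b1: payoffs 8, 7, 3, 1 → best response R1.
P1 against b2: payoffs 1, 2, 3, 6 → best response R4.
P1 against b3: payoffs 7, 5, 6, 1 → best response R1.
P1 against b4: payoffs 7, 9, 4, 0 → best response R2.
P2 against R1: payoffs 8, 5, 3, 1 → best response b1.
P2 against R2: payoffs 7, 2, 3, 9 → best response b4.
P2 against R3: payoffs 6, 4, 9, 3 → best response b3.
P2 against R4: payoffs 8, 9, 3, 1 → best response b2.
Mutual best responses: (R1, b1); (R2, b4); (R4, b2).

Pure-strategy Nash equilibria: (R1, b1); (R2, b4); (R4, b2)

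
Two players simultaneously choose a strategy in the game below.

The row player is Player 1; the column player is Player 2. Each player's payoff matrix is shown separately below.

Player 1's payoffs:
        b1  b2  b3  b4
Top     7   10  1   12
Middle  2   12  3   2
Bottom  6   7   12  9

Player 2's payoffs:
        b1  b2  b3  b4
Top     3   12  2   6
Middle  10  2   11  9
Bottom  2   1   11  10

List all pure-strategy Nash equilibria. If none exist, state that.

(Bottom, b3)

Player 1 against b1: payoffs 7, 2, 6 → best response Top.
Player 1 against b2: payoffs 10, 12, 7 → best response Middle.
Player 1 against b3: payoffs 1, 3, 12 → best response Bottom.
Player 1 against b4: payoffs 12, 2, 9 → best response Top.
Player 2 against Top: payoffs 3, 12, 2, 6 → best response b2.
Player 2 against Middle: payoffs 10, 2, 11, 9 → best response b3.
Player 2 against Bottom: payoffs 2, 1, 11, 10 → best response b3.
Mutual best responses: (Bottom, b3).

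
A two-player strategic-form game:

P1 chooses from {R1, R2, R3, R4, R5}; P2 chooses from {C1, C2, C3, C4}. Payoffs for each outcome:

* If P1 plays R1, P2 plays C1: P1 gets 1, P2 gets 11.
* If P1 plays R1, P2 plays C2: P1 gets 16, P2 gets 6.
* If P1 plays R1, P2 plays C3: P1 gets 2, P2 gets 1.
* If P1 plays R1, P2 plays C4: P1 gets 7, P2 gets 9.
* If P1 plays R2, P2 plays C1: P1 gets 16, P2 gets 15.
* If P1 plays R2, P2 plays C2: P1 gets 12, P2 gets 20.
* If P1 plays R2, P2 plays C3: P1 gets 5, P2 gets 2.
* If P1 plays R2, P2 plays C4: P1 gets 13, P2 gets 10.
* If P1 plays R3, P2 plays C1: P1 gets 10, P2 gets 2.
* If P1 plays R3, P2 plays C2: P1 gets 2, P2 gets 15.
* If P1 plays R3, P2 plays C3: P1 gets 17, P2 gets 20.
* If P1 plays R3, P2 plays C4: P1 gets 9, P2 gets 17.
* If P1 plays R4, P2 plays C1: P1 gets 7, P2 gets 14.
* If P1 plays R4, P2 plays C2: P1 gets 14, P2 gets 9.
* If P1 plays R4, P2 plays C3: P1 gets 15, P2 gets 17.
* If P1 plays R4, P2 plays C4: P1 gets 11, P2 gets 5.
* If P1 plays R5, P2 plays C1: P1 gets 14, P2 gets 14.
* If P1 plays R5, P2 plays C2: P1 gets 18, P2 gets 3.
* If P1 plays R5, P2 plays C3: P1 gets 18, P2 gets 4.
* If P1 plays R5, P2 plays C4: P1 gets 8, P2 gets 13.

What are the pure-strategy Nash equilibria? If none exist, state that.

For each strategy profile, look for a profitable unilateral deviation.
(R1, C1): P1 can switch to R2 (1 → 16). Not NE.
(R1, C2): P1 can switch to R5 (16 → 18). Not NE.
(R1, C3): P1 can switch to R2 (2 → 5). Not NE.
(R1, C4): P1 can switch to R2 (7 → 13). Not NE.
(R2, C1): P2 can switch to C2 (15 → 20). Not NE.
(R2, C2): P1 can switch to R1 (12 → 16). Not NE.
(R2, C3): P1 can switch to R3 (5 → 17). Not NE.
(R2, C4): P2 can switch to C1 (10 → 15). Not NE.
(R3, C1): P1 can switch to R2 (10 → 16). Not NE.
(R3, C2): P1 can switch to R1 (2 → 16). Not NE.
(The remaining 10 profiles each have a profitable deviation by the same check.)

This game has no pure Nash equilibrium.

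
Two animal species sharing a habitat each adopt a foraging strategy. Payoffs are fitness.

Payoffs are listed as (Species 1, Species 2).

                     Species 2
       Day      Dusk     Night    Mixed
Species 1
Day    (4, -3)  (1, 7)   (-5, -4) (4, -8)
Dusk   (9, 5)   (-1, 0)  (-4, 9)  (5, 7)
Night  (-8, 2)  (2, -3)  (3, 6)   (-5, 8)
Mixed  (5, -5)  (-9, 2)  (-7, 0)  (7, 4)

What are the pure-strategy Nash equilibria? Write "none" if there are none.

Mark each player's best response to every combination of opponents' strategies; a profile where every player is best-responding is a pure Nash equilibrium.
Species 1 against Day: payoffs 4, 9, -8, 5 → best response Dusk.
Species 1 against Dusk: payoffs 1, -1, 2, -9 → best response Night.
Species 1 against Night: payoffs -5, -4, 3, -7 → best response Night.
Species 1 against Mixed: payoffs 4, 5, -5, 7 → best response Mixed.
Species 2 against Day: payoffs -3, 7, -4, -8 → best response Dusk.
Species 2 against Dusk: payoffs 5, 0, 9, 7 → best response Night.
Species 2 against Night: payoffs 2, -3, 6, 8 → best response Mixed.
Species 2 against Mixed: payoffs -5, 2, 0, 4 → best response Mixed.
Mutual best responses: (Mixed, Mixed).

(Mixed, Mixed)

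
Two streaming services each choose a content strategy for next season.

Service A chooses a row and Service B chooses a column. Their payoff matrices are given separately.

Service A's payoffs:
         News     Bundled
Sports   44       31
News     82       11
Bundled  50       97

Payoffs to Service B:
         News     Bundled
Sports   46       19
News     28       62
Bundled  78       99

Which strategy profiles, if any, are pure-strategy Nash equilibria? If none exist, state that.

(Bundled, Bundled)

For each player, find the best response to each opponent profile; mutual best responses are the pure NE.
Service A against News: payoffs 44, 82, 50 → best response News.
Service A against Bundled: payoffs 31, 11, 97 → best response Bundled.
Service B against Sports: payoffs 46, 19 → best response News.
Service B against News: payoffs 28, 62 → best response Bundled.
Service B against Bundled: payoffs 78, 99 → best response Bundled.
Mutual best responses: (Bundled, Bundled).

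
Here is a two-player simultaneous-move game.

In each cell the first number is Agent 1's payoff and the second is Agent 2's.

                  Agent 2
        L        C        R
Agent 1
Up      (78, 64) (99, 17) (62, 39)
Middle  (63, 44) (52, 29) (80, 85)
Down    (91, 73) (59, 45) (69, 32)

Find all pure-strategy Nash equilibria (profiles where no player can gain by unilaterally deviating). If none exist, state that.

Mark each player's best response to every combination of opponents' strategies; a profile where every player is best-responding is a pure Nash equilibrium.
Agent 1 against L: payoffs 78, 63, 91 → best response Down.
Agent 1 against C: payoffs 99, 52, 59 → best response Up.
Agent 1 against R: payoffs 62, 80, 69 → best response Middle.
Agent 2 against Up: payoffs 64, 17, 39 → best response L.
Agent 2 against Middle: payoffs 44, 29, 85 → best response R.
Agent 2 against Down: payoffs 73, 45, 32 → best response L.
Mutual best responses: (Middle, R); (Down, L).

The pure Nash equilibria are (Middle, R) and (Down, L).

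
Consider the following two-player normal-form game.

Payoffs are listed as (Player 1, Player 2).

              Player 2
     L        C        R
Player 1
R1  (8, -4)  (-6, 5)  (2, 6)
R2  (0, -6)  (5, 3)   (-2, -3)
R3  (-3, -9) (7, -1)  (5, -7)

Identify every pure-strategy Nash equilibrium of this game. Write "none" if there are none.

Player 1 against L: payoffs 8, 0, -3 → best response R1.
Player 1 against C: payoffs -6, 5, 7 → best response R3.
Player 1 against R: payoffs 2, -2, 5 → best response R3.
Player 2 against R1: payoffs -4, 5, 6 → best response R.
Player 2 against R2: payoffs -6, 3, -3 → best response C.
Player 2 against R3: payoffs -9, -1, -7 → best response C.
Mutual best responses: (R3, C).

Pure NE: (R3, C)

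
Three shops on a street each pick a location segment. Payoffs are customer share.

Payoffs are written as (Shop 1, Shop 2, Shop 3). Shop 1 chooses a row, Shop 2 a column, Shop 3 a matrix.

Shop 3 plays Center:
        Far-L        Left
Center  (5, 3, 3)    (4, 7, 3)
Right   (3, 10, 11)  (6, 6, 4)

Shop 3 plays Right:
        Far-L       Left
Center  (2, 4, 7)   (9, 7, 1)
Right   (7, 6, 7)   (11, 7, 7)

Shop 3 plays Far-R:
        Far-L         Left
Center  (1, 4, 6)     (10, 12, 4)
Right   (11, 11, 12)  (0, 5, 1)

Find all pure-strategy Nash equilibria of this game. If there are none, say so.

Shop 1 against (Far-L, Center): payoffs 5, 3 → best response Center.
Shop 1 against (Far-L, Right): payoffs 2, 7 → best response Right.
Shop 1 against (Far-L, Far-R): payoffs 1, 11 → best response Right.
Shop 1 against (Left, Center): payoffs 4, 6 → best response Right.
Shop 1 against (Left, Right): payoffs 9, 11 → best response Right.
Shop 1 against (Left, Far-R): payoffs 10, 0 → best response Center.
Shop 2 against (Center, Center): payoffs 3, 7 → best response Left.
Shop 2 against (Center, Right): payoffs 4, 7 → best response Left.
Shop 2 against (Center, Far-R): payoffs 4, 12 → best response Left.
Shop 2 against (Right, Center): payoffs 10, 6 → best response Far-L.
Shop 2 against (Right, Right): payoffs 6, 7 → best response Left.
Shop 2 against (Right, Far-R): payoffs 11, 5 → best response Far-L.
Shop 3 against (Center, Far-L): payoffs 3, 7, 6 → best response Right.
Shop 3 against (Center, Left): payoffs 3, 1, 4 → best response Far-R.
Shop 3 against (Right, Far-L): payoffs 11, 7, 12 → best response Far-R.
Shop 3 against (Right, Left): payoffs 4, 7, 1 → best response Right.
Mutual best responses: (Center, Left, Far-R); (Right, Far-L, Far-R); (Right, Left, Right).

Pure-strategy Nash equilibria: (Center, Left, Far-R), (Right, Far-L, Far-R), (Right, Left, Right)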